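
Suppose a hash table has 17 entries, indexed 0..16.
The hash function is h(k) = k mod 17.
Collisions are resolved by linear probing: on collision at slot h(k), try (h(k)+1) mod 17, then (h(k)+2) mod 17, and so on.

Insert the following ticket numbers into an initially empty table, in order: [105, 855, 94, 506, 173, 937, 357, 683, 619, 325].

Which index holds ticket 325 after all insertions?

8

105 hashes to 3; slot 3 is free => place at 3.
855 hashes to 5; slot 5 is free => place at 5.
94 hashes to 9; slot 9 is free => place at 9.
506 hashes to 13; slot 13 is free => place at 13.
173 hashes to 3; 3 taken => place at 4.
937 hashes to 2; slot 2 is free => place at 2.
357 hashes to 0; slot 0 is free => place at 0.
683 hashes to 3; 3,4,5 taken => place at 6.
619 hashes to 7; slot 7 is free => place at 7.
325 hashes to 2; 2,3,4,5,6,7 taken => place at 8.
Table: [357, _, 937, 105, 173, 855, 683, 619, 325, 94, _, _, _, 506, _, _, _]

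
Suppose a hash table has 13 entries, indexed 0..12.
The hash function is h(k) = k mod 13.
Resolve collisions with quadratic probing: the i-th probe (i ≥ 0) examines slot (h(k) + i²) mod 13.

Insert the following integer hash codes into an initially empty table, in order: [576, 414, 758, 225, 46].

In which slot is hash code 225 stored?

576 hashes to 4; slot 4 is free => place at 4.
414 hashes to 11; slot 11 is free => place at 11.
758 hashes to 4; 4 taken => place at 5.
225 hashes to 4; 4,5 taken => place at 8.
46 hashes to 7; slot 7 is free => place at 7.
Table: [-, -, -, -, 576, 758, -, 46, 225, -, -, 414, -]

8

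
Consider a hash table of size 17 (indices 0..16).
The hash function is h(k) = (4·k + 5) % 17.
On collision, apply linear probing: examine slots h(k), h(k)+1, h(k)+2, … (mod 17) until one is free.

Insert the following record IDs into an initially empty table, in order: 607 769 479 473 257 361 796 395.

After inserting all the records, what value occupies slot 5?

361

607 hashes to 2; slot 2 is free -> place at 2.
769 hashes to 4; slot 4 is free -> place at 4.
479 hashes to 0; slot 0 is free -> place at 0.
473 hashes to 10; slot 10 is free -> place at 10.
257 hashes to 13; slot 13 is free -> place at 13.
361 hashes to 4; 4 taken -> place at 5.
796 hashes to 10; 10 taken -> place at 11.
395 hashes to 4; 4,5 taken -> place at 6.
Table: [479, _, 607, _, 769, 361, 395, _, _, _, 473, 796, _, 257, _, _, _]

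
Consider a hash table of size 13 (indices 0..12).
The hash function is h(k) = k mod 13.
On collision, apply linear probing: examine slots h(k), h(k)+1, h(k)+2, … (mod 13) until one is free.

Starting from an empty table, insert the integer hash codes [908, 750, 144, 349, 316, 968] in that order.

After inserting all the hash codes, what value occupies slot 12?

908: h=11 => slot 11
750: h=9 => slot 9
144: h=1 => slot 1
349: h=11, probe 11,12 => slot 12
316: h=4 => slot 4
968: h=6 => slot 6
Table: [_, 144, _, _, 316, _, 968, _, _, 750, _, 908, 349]

349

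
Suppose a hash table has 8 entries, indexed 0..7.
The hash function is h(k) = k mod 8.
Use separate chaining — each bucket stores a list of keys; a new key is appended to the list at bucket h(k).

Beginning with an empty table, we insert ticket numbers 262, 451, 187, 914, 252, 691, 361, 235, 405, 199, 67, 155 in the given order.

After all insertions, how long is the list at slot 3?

Insert 262: h=6, bucket 6 empty -> new chain.
Insert 451: h=3, bucket 3 empty -> new chain.
Insert 187: h=3, bucket 3 nonempty -> append to chain.
Insert 914: h=2, bucket 2 empty -> new chain.
Insert 252: h=4, bucket 4 empty -> new chain.
Insert 691: h=3, bucket 3 nonempty -> append to chain.
Insert 361: h=1, bucket 1 empty -> new chain.
Insert 235: h=3, bucket 3 nonempty -> append to chain.
Insert 405: h=5, bucket 5 empty -> new chain.
Insert 199: h=7, bucket 7 empty -> new chain.
Insert 67: h=3, bucket 3 nonempty -> append to chain.
Insert 155: h=3, bucket 3 nonempty -> append to chain.
Final buckets:
0: —
1: 361
2: 914
3: 451 -> 187 -> 691 -> 235 -> 67 -> 155
4: 252
5: 405
6: 262
7: 199

6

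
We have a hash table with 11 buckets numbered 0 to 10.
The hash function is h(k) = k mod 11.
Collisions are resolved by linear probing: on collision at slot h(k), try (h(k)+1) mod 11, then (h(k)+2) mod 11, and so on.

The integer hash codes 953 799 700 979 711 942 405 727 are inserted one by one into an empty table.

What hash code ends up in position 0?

979

Insert 953: h=7, slot 7 empty => index 7.
Insert 799: h=7, slot 7 occupied => index 8.
Insert 700: h=7, slots 7,8 occupied => index 9.
Insert 979: h=0, slot 0 empty => index 0.
Insert 711: h=7, slots 7,8,9 occupied => index 10.
Insert 942: h=7, slots 7,8,9,10,0 occupied => index 1.
Insert 405: h=9, slots 9,10,0,1 occupied => index 2.
Insert 727: h=1, slots 1,2 occupied => index 3.
Table: [979, 942, 405, 727, _, _, _, 953, 799, 700, 711]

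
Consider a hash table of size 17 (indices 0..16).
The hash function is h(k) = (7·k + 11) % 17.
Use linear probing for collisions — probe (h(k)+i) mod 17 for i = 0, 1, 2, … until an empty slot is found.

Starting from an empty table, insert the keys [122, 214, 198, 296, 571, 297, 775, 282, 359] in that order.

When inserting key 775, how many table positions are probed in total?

122: h=15 => slot 15
214: h=13 => slot 13
198: h=3 => slot 3
296: h=9 => slot 9
571: h=13, probe 13,14 => slot 14
297: h=16 => slot 16
775: h=13, probe 13,14,15,16,0 => slot 0
282: h=13, probe 13,14,15,16,0,1 => slot 1
359: h=8 => slot 8
Table: [775, 282, ., 198, ., ., ., ., 359, 296, ., ., ., 214, 571, 122, 297]

5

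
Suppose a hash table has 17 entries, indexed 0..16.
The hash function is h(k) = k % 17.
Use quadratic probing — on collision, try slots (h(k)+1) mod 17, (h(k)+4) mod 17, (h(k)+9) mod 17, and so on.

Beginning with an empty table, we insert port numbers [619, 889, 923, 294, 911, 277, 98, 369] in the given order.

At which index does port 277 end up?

14

Insert 619: h=7, slot 7 empty => index 7.
Insert 889: h=5, slot 5 empty => index 5.
Insert 923: h=5, slot 5 occupied => index 6.
Insert 294: h=5, slots 5,6 occupied => index 9.
Insert 911: h=10, slot 10 empty => index 10.
Insert 277: h=5, slots 5,6,9 occupied => index 14.
Insert 98: h=13, slot 13 empty => index 13.
Insert 369: h=12, slot 12 empty => index 12.
Table: [∅, ∅, ∅, ∅, ∅, 889, 923, 619, ∅, 294, 911, ∅, 369, 98, 277, ∅, ∅]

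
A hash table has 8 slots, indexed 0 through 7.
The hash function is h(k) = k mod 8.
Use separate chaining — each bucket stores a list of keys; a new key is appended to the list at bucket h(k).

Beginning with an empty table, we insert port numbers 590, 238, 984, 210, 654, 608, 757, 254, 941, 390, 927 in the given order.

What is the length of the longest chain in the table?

Insert 590: h=6, bucket 6 empty -> new chain.
Insert 238: h=6, bucket 6 nonempty -> append to chain.
Insert 984: h=0, bucket 0 empty -> new chain.
Insert 210: h=2, bucket 2 empty -> new chain.
Insert 654: h=6, bucket 6 nonempty -> append to chain.
Insert 608: h=0, bucket 0 nonempty -> append to chain.
Insert 757: h=5, bucket 5 empty -> new chain.
Insert 254: h=6, bucket 6 nonempty -> append to chain.
Insert 941: h=5, bucket 5 nonempty -> append to chain.
Insert 390: h=6, bucket 6 nonempty -> append to chain.
Insert 927: h=7, bucket 7 empty -> new chain.
Final buckets:
0: 984 -> 608
1: —
2: 210
3: —
4: —
5: 757 -> 941
6: 590 -> 238 -> 654 -> 254 -> 390
7: 927

5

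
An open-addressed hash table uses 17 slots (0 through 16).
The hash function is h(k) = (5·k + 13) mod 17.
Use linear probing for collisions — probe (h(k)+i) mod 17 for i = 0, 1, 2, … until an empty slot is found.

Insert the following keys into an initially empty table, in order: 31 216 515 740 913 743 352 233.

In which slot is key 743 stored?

Insert 31: h=15, slot 15 empty → index 15.
Insert 216: h=5, slot 5 empty → index 5.
Insert 515: h=4, slot 4 empty → index 4.
Insert 740: h=7, slot 7 empty → index 7.
Insert 913: h=5, slot 5 occupied → index 6.
Insert 743: h=5, slots 5,6,7 occupied → index 8.
Insert 352: h=5, slots 5,6,7,8 occupied → index 9.
Insert 233: h=5, slots 5,6,7,8,9 occupied → index 10.
Table: [∅, ∅, ∅, ∅, 515, 216, 913, 740, 743, 352, 233, ∅, ∅, ∅, ∅, 31, ∅]

8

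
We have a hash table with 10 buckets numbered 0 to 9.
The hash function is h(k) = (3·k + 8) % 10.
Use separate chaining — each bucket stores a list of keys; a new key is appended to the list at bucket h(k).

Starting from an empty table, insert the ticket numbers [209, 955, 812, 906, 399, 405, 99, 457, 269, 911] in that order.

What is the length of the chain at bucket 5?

209 → bucket 5
955 → bucket 3
812 → bucket 4
906 → bucket 6
399 → bucket 5 (collision)
405 → bucket 3 (collision)
99 → bucket 5 (collision)
457 → bucket 9
269 → bucket 5 (collision)
911 → bucket 1
Final buckets:
0: —
1: 911
2: —
3: 955 -> 405
4: 812
5: 209 -> 399 -> 99 -> 269
6: 906
7: —
8: —
9: 457

4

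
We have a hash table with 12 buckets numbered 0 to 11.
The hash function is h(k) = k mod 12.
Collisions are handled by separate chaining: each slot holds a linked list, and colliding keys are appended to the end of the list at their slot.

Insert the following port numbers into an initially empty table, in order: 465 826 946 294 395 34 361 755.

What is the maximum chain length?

3

465 → bucket 9
826 → bucket 10
946 → bucket 10 (collision)
294 → bucket 6
395 → bucket 11
34 → bucket 10 (collision)
361 → bucket 1
755 → bucket 11 (collision)
Final buckets:
0: .
1: 361
2: .
3: .
4: .
5: .
6: 294
7: .
8: .
9: 465
10: 826 -> 946 -> 34
11: 395 -> 755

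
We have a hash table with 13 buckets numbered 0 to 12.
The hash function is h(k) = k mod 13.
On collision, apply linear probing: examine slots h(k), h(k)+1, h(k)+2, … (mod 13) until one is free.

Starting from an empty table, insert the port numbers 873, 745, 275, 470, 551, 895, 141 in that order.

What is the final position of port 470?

873 hashes to 2; slot 2 is free → place at 2.
745 hashes to 4; slot 4 is free → place at 4.
275 hashes to 2; 2 taken → place at 3.
470 hashes to 2; 2,3,4 taken → place at 5.
551 hashes to 5; 5 taken → place at 6.
895 hashes to 11; slot 11 is free → place at 11.
141 hashes to 11; 11 taken → place at 12.
Table: [., ., 873, 275, 745, 470, 551, ., ., ., ., 895, 141]

5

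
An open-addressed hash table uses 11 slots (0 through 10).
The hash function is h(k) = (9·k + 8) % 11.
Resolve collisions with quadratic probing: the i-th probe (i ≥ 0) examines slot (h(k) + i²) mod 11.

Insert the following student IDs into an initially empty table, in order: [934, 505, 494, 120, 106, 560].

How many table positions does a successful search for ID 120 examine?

4

934 hashes to 10; slot 10 is free => place at 10.
505 hashes to 10; 10 taken => place at 0.
494 hashes to 10; 10,0 taken => place at 3.
120 hashes to 10; 10,0,3 taken => place at 8.
106 hashes to 5; slot 5 is free => place at 5.
560 hashes to 10; 10,0,3,8 taken => place at 4.
Table: [505, ., ., 494, 560, 106, ., ., 120, ., 934]
Lookup 120: h=10, probe 10,0,3,8 → found at 8.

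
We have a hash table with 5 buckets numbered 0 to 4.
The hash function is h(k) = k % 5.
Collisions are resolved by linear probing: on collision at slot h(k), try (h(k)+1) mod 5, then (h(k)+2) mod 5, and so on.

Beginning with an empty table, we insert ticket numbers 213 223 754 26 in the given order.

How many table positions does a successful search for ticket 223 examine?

2

Insert 213: h=3, slot 3 empty → index 3.
Insert 223: h=3, slot 3 occupied → index 4.
Insert 754: h=4, slot 4 occupied → index 0.
Insert 26: h=1, slot 1 empty → index 1.
Table: [754, 26, ∅, 213, 223]
Lookup 223: h=3, probe 3,4 → found at 4.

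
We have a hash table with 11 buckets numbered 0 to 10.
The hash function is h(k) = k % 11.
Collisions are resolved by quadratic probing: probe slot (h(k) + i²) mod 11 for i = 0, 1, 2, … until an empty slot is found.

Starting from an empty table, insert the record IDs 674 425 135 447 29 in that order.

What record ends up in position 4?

135

674 hashes to 3; slot 3 is free => place at 3.
425 hashes to 7; slot 7 is free => place at 7.
135 hashes to 3; 3 taken => place at 4.
447 hashes to 7; 7 taken => place at 8.
29 hashes to 7; 7,8 taken => place at 0.
Table: [29, _, _, 674, 135, _, _, 425, 447, _, _]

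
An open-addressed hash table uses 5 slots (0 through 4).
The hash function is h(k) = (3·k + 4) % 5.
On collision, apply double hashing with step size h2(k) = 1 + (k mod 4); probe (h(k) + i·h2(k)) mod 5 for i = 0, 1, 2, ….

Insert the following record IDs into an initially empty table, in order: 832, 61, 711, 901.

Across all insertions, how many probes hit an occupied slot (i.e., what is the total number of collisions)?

832: h=0 → slot 0
61: h=2 → slot 2
711: h=2, h2=4, probe 2,1 → slot 1
901: h=2, h2=2, probe 2,4 → slot 4
Table: [832, 711, 61, ∅, 901]

2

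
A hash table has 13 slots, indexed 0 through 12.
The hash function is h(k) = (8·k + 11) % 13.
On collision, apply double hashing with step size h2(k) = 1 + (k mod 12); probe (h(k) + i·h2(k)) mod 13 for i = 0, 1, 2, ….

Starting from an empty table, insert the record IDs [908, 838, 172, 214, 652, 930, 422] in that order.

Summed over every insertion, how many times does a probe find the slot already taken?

2

Insert 908: h=8, slot 8 empty → index 8.
Insert 838: h=7, slot 7 empty → index 7.
Insert 172: h=9, slot 9 empty → index 9.
Insert 214: h=7, h2=11, slot 7 occupied → index 5.
Insert 652: h=1, slot 1 empty → index 1.
Insert 930: h=2, slot 2 empty → index 2.
Insert 422: h=7, h2=3, slot 7 occupied → index 10.
Table: [—, 652, 930, —, —, 214, —, 838, 908, 172, 422, —, —]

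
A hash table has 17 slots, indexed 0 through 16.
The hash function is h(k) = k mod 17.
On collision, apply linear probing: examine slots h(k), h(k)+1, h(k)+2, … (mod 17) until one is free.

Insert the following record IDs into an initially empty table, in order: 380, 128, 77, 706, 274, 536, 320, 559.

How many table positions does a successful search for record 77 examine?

2

380: h=6 → slot 6
128: h=9 → slot 9
77: h=9, probe 9,10 → slot 10
706: h=9, probe 9,10,11 → slot 11
274: h=2 → slot 2
536: h=9, probe 9,10,11,12 → slot 12
320: h=14 → slot 14
559: h=15 → slot 15
Table: [∅, ∅, 274, ∅, ∅, ∅, 380, ∅, ∅, 128, 77, 706, 536, ∅, 320, 559, ∅]
Lookup 77: h=9, probe 9,10 → found at 10.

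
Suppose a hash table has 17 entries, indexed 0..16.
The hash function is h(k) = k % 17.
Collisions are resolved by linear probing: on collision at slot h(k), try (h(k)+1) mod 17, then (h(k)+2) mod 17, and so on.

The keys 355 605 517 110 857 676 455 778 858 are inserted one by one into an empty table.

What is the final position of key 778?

355: h=15 => slot 15
605: h=10 => slot 10
517: h=7 => slot 7
110: h=8 => slot 8
857: h=7, probe 7,8,9 => slot 9
676: h=13 => slot 13
455: h=13, probe 13,14 => slot 14
778: h=13, probe 13,14,15,16 => slot 16
858: h=8, probe 8,9,10,11 => slot 11
Table: [—, —, —, —, —, —, —, 517, 110, 857, 605, 858, —, 676, 455, 355, 778]

16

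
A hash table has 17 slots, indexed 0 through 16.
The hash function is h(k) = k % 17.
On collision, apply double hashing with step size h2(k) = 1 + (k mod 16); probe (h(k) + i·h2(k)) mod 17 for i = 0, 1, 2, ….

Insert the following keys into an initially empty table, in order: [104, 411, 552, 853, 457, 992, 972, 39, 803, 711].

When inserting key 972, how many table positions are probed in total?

2

104 hashes to 2; slot 2 is free → place at 2.
411 hashes to 3; slot 3 is free → place at 3.
552 hashes to 8; slot 8 is free → place at 8.
853 hashes to 3, h2=6; 3 taken → place at 9.
457 hashes to 15; slot 15 is free → place at 15.
992 hashes to 6; slot 6 is free → place at 6.
972 hashes to 3, h2=13; 3 taken → place at 16.
39 hashes to 5; slot 5 is free → place at 5.
803 hashes to 4; slot 4 is free → place at 4.
711 hashes to 14; slot 14 is free → place at 14.
Table: [-, -, 104, 411, 803, 39, 992, -, 552, 853, -, -, -, -, 711, 457, 972]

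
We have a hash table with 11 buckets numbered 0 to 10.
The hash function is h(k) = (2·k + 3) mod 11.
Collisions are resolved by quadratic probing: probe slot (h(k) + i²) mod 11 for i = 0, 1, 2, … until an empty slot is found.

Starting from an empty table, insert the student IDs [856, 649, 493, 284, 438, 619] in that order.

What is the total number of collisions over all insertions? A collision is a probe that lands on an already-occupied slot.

Insert 856: h=10, slot 10 empty → index 10.
Insert 649: h=3, slot 3 empty → index 3.
Insert 493: h=10, slot 10 occupied → index 0.
Insert 284: h=10, slots 10,0,3 occupied → index 8.
Insert 438: h=10, slots 10,0,3,8 occupied → index 4.
Insert 619: h=9, slot 9 empty → index 9.
Table: [493, -, -, 649, 438, -, -, -, 284, 619, 856]

8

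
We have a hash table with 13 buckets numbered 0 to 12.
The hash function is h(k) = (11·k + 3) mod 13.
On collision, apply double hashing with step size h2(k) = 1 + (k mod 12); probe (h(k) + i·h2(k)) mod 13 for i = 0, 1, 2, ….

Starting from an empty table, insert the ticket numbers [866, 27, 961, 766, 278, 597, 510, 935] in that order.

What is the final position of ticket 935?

4

866 hashes to 0; slot 0 is free -> place at 0.
27 hashes to 1; slot 1 is free -> place at 1.
961 hashes to 5; slot 5 is free -> place at 5.
766 hashes to 5, h2=11; 5 taken -> place at 3.
278 hashes to 6; slot 6 is free -> place at 6.
597 hashes to 5, h2=10; 5 taken -> place at 2.
510 hashes to 10; slot 10 is free -> place at 10.
935 hashes to 5, h2=12; 5 taken -> place at 4.
Table: [866, 27, 597, 766, 935, 961, 278, _, _, _, 510, _, _]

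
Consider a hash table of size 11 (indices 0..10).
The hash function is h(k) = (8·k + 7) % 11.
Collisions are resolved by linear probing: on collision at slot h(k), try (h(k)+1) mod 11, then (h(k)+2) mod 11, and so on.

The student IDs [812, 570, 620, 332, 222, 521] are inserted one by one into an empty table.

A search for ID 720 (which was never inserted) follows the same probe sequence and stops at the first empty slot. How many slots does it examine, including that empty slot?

3

Insert 812: h=2, slot 2 empty → index 2.
Insert 570: h=2, slot 2 occupied → index 3.
Insert 620: h=6, slot 6 empty → index 6.
Insert 332: h=1, slot 1 empty → index 1.
Insert 222: h=1, slots 1,2,3 occupied → index 4.
Insert 521: h=6, slot 6 occupied → index 7.
Table: [., 332, 812, 570, 222, ., 620, 521, ., ., .]
Lookup 720: h=3, probe 3,4,5 → slot 5 empty, not found.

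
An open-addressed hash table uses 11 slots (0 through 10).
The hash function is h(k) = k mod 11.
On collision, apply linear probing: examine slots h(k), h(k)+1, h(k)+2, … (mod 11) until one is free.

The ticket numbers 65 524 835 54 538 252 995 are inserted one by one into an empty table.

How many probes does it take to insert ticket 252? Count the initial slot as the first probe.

Insert 65: h=10, slot 10 empty => index 10.
Insert 524: h=7, slot 7 empty => index 7.
Insert 835: h=10, slot 10 occupied => index 0.
Insert 54: h=10, slots 10,0 occupied => index 1.
Insert 538: h=10, slots 10,0,1 occupied => index 2.
Insert 252: h=10, slots 10,0,1,2 occupied => index 3.
Insert 995: h=5, slot 5 empty => index 5.
Table: [835, 54, 538, 252, —, 995, —, 524, —, —, 65]

5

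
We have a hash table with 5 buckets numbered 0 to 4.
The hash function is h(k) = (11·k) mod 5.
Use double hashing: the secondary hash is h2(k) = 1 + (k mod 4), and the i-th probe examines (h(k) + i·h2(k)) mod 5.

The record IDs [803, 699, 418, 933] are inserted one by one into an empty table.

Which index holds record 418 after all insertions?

803: h=3 => slot 3
699: h=4 => slot 4
418: h=3, h2=3, probe 3,1 => slot 1
933: h=3, h2=2, probe 3,0 => slot 0
Table: [933, 418, _, 803, 699]

1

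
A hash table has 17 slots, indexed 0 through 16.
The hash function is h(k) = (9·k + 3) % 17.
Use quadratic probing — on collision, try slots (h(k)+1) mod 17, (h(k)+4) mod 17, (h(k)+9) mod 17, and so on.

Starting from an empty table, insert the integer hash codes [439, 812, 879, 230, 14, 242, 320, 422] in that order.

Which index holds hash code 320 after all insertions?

439 hashes to 10; slot 10 is free => place at 10.
812 hashes to 1; slot 1 is free => place at 1.
879 hashes to 9; slot 9 is free => place at 9.
230 hashes to 16; slot 16 is free => place at 16.
14 hashes to 10; 10 taken => place at 11.
242 hashes to 5; slot 5 is free => place at 5.
320 hashes to 10; 10,11 taken => place at 14.
422 hashes to 10; 10,11,14 taken => place at 2.
Table: [∅, 812, 422, ∅, ∅, 242, ∅, ∅, ∅, 879, 439, 14, ∅, ∅, 320, ∅, 230]

14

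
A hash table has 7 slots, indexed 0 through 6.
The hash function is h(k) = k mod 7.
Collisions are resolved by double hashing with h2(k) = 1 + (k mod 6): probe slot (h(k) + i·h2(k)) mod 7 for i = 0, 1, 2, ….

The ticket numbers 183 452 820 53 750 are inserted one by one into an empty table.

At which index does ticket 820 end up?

183 hashes to 1; slot 1 is free -> place at 1.
452 hashes to 4; slot 4 is free -> place at 4.
820 hashes to 1, h2=5; 1 taken -> place at 6.
53 hashes to 4, h2=6; 4 taken -> place at 3.
750 hashes to 1, h2=1; 1 taken -> place at 2.
Table: [—, 183, 750, 53, 452, —, 820]

6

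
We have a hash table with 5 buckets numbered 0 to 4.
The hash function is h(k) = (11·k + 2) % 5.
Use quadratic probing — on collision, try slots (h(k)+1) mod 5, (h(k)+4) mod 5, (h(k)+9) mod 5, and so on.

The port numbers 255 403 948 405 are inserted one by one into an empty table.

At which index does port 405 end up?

Insert 255: h=2, slot 2 empty => index 2.
Insert 403: h=0, slot 0 empty => index 0.
Insert 948: h=0, slot 0 occupied => index 1.
Insert 405: h=2, slot 2 occupied => index 3.
Table: [403, 948, 255, 405, —]

3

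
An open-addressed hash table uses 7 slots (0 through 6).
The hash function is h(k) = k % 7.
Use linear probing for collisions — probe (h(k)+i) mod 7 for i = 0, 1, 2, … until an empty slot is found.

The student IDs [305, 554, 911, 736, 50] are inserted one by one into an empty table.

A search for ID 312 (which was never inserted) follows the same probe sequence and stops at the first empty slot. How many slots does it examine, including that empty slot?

Insert 305: h=4, slot 4 empty → index 4.
Insert 554: h=1, slot 1 empty → index 1.
Insert 911: h=1, slot 1 occupied → index 2.
Insert 736: h=1, slots 1,2 occupied → index 3.
Insert 50: h=1, slots 1,2,3,4 occupied → index 5.
Table: [-, 554, 911, 736, 305, 50, -]
Lookup 312: h=4, probe 4,5,6 → slot 6 empty, not found.

3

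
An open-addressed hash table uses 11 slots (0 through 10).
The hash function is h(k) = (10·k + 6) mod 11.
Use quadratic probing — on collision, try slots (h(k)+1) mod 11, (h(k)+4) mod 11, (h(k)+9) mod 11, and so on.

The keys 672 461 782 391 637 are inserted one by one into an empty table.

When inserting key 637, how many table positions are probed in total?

Insert 672: h=5, slot 5 empty => index 5.
Insert 461: h=7, slot 7 empty => index 7.
Insert 782: h=5, slot 5 occupied => index 6.
Insert 391: h=0, slot 0 empty => index 0.
Insert 637: h=7, slot 7 occupied => index 8.
Table: [391, ., ., ., ., 672, 782, 461, 637, ., .]

2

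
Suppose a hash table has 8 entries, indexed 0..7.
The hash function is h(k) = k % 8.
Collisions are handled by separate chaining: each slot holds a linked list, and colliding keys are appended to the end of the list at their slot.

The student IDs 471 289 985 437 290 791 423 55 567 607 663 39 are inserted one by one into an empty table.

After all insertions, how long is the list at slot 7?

8

Insert 471: h=7, bucket 7 empty -> new chain.
Insert 289: h=1, bucket 1 empty -> new chain.
Insert 985: h=1, bucket 1 nonempty -> append to chain.
Insert 437: h=5, bucket 5 empty -> new chain.
Insert 290: h=2, bucket 2 empty -> new chain.
Insert 791: h=7, bucket 7 nonempty -> append to chain.
Insert 423: h=7, bucket 7 nonempty -> append to chain.
Insert 55: h=7, bucket 7 nonempty -> append to chain.
Insert 567: h=7, bucket 7 nonempty -> append to chain.
Insert 607: h=7, bucket 7 nonempty -> append to chain.
Insert 663: h=7, bucket 7 nonempty -> append to chain.
Insert 39: h=7, bucket 7 nonempty -> append to chain.
Final buckets:
0: —
1: 289 -> 985
2: 290
3: —
4: —
5: 437
6: —
7: 471 -> 791 -> 423 -> 55 -> 567 -> 607 -> 663 -> 39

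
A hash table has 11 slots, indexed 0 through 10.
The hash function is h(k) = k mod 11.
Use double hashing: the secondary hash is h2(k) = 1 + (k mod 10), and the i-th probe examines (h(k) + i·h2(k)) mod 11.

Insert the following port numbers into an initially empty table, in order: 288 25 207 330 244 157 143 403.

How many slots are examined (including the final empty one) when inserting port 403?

5

288: h=2 → slot 2
25: h=3 → slot 3
207: h=9 → slot 9
330: h=0 → slot 0
244: h=2, h2=5, probe 2,7 → slot 7
157: h=3, h2=8, probe 3,0,8 → slot 8
143: h=0, h2=4, probe 0,4 → slot 4
403: h=7, h2=4, probe 7,0,4,8,1 → slot 1
Table: [330, 403, 288, 25, 143, -, -, 244, 157, 207, -]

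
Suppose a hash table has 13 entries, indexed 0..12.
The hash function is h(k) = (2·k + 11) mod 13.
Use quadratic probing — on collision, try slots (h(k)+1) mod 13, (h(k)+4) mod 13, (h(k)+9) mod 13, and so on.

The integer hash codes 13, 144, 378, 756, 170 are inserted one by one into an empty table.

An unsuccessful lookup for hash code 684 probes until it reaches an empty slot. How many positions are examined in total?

3

Insert 13: h=11, slot 11 empty => index 11.
Insert 144: h=0, slot 0 empty => index 0.
Insert 378: h=0, slot 0 occupied => index 1.
Insert 756: h=2, slot 2 empty => index 2.
Insert 170: h=0, slots 0,1 occupied => index 4.
Table: [144, 378, 756, -, 170, -, -, -, -, -, -, 13, -]
Lookup 684: h=1, probe 1,2,5 → slot 5 empty, not found.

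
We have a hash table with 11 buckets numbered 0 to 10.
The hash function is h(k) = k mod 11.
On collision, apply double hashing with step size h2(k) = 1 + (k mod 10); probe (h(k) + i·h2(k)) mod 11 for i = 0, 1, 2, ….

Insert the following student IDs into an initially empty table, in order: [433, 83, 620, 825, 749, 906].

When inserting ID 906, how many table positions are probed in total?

3

433: h=4 -> slot 4
83: h=6 -> slot 6
620: h=4, h2=1, probe 4,5 -> slot 5
825: h=0 -> slot 0
749: h=1 -> slot 1
906: h=4, h2=7, probe 4,0,7 -> slot 7
Table: [825, 749, ., ., 433, 620, 83, 906, ., ., .]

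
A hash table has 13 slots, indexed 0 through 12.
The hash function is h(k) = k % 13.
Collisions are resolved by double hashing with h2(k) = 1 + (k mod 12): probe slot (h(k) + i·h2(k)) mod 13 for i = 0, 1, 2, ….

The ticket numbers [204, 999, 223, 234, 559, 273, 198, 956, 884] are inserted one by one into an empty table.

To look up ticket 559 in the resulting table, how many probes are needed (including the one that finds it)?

204 hashes to 9; slot 9 is free -> place at 9.
999 hashes to 11; slot 11 is free -> place at 11.
223 hashes to 2; slot 2 is free -> place at 2.
234 hashes to 0; slot 0 is free -> place at 0.
559 hashes to 0, h2=8; 0 taken -> place at 8.
273 hashes to 0, h2=10; 0 taken -> place at 10.
198 hashes to 3; slot 3 is free -> place at 3.
956 hashes to 7; slot 7 is free -> place at 7.
884 hashes to 0, h2=9; 0,9 taken -> place at 5.
Table: [234, —, 223, 198, —, 884, —, 956, 559, 204, 273, 999, —]
Lookup 559: h=0, h2=8, probe 0,8 → found at 8.

2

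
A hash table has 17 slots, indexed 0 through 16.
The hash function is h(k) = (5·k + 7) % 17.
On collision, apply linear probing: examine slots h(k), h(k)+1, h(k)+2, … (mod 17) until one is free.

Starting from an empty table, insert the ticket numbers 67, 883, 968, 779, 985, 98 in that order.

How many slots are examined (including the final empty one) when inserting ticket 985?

67: h=2 → slot 2
883: h=2, probe 2,3 → slot 3
968: h=2, probe 2,3,4 → slot 4
779: h=9 → slot 9
985: h=2, probe 2,3,4,5 → slot 5
98: h=4, probe 4,5,6 → slot 6
Table: [—, —, 67, 883, 968, 985, 98, —, —, 779, —, —, —, —, —, —, —]

4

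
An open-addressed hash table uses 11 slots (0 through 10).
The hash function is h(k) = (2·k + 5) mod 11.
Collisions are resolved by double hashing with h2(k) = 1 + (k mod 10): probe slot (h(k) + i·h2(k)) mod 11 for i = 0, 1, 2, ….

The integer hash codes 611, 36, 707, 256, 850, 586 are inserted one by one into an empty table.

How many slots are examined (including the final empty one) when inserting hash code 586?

611: h=6 -> slot 6
36: h=0 -> slot 0
707: h=0, h2=8, probe 0,8 -> slot 8
256: h=0, h2=7, probe 0,7 -> slot 7
850: h=0, h2=1, probe 0,1 -> slot 1
586: h=0, h2=7, probe 0,7,3 -> slot 3
Table: [36, 850, —, 586, —, —, 611, 256, 707, —, —]

3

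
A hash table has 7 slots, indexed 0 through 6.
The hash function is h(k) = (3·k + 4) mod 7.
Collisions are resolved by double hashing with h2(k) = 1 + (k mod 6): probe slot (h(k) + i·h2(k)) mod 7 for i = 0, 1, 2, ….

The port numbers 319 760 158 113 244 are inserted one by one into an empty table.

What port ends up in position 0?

Insert 319: h=2, slot 2 empty => index 2.
Insert 760: h=2, h2=5, slot 2 occupied => index 0.
Insert 158: h=2, h2=3, slot 2 occupied => index 5.
Insert 113: h=0, h2=6, slot 0 occupied => index 6.
Insert 244: h=1, slot 1 empty => index 1.
Table: [760, 244, 319, ., ., 158, 113]

760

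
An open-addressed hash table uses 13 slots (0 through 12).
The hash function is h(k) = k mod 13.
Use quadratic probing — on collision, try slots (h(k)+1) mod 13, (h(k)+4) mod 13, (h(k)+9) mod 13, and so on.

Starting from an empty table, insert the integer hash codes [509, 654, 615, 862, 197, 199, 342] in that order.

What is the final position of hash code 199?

0

509: h=2 => slot 2
654: h=4 => slot 4
615: h=4, probe 4,5 => slot 5
862: h=4, probe 4,5,8 => slot 8
197: h=2, probe 2,3 => slot 3
199: h=4, probe 4,5,8,0 => slot 0
342: h=4, probe 4,5,8,0,7 => slot 7
Table: [199, ., 509, 197, 654, 615, ., 342, 862, ., ., ., .]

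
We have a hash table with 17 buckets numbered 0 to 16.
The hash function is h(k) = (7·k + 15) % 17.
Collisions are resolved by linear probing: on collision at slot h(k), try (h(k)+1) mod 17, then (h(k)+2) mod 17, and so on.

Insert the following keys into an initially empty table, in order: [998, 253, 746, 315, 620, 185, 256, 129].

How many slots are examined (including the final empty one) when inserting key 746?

Insert 998: h=14, slot 14 empty → index 14.
Insert 253: h=1, slot 1 empty → index 1.
Insert 746: h=1, slot 1 occupied → index 2.
Insert 315: h=10, slot 10 empty → index 10.
Insert 620: h=3, slot 3 empty → index 3.
Insert 185: h=1, slots 1,2,3 occupied → index 4.
Insert 256: h=5, slot 5 empty → index 5.
Insert 129: h=0, slot 0 empty → index 0.
Table: [129, 253, 746, 620, 185, 256, ∅, ∅, ∅, ∅, 315, ∅, ∅, ∅, 998, ∅, ∅]

2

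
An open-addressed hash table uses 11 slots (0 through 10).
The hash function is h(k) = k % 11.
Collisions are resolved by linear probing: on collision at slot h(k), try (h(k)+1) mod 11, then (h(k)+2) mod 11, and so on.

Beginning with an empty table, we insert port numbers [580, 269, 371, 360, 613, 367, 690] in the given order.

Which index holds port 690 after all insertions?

Insert 580: h=8, slot 8 empty -> index 8.
Insert 269: h=5, slot 5 empty -> index 5.
Insert 371: h=8, slot 8 occupied -> index 9.
Insert 360: h=8, slots 8,9 occupied -> index 10.
Insert 613: h=8, slots 8,9,10 occupied -> index 0.
Insert 367: h=4, slot 4 empty -> index 4.
Insert 690: h=8, slots 8,9,10,0 occupied -> index 1.
Table: [613, 690, _, _, 367, 269, _, _, 580, 371, 360]

1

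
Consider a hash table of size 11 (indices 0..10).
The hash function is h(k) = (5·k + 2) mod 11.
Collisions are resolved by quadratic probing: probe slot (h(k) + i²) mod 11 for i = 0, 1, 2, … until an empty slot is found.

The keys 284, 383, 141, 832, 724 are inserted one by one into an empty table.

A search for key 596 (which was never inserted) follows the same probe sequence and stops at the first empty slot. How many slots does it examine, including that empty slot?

2

Insert 284: h=3, slot 3 empty => index 3.
Insert 383: h=3, slot 3 occupied => index 4.
Insert 141: h=3, slots 3,4 occupied => index 7.
Insert 832: h=4, slot 4 occupied => index 5.
Insert 724: h=3, slots 3,4,7 occupied => index 1.
Table: [∅, 724, ∅, 284, 383, 832, ∅, 141, ∅, ∅, ∅]
Lookup 596: h=1, probe 1,2 → slot 2 empty, not found.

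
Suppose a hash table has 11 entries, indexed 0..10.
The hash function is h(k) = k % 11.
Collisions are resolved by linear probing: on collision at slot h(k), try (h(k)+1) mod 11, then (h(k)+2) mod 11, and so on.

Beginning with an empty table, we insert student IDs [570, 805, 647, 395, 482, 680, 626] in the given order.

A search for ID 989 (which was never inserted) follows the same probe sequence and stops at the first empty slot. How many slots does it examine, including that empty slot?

7

570 hashes to 9; slot 9 is free -> place at 9.
805 hashes to 2; slot 2 is free -> place at 2.
647 hashes to 9; 9 taken -> place at 10.
395 hashes to 10; 10 taken -> place at 0.
482 hashes to 9; 9,10,0 taken -> place at 1.
680 hashes to 9; 9,10,0,1,2 taken -> place at 3.
626 hashes to 10; 10,0,1,2,3 taken -> place at 4.
Table: [395, 482, 805, 680, 626, ., ., ., ., 570, 647]
Lookup 989: h=10, probe 10,0,1,2,3,4,5 → slot 5 empty, not found.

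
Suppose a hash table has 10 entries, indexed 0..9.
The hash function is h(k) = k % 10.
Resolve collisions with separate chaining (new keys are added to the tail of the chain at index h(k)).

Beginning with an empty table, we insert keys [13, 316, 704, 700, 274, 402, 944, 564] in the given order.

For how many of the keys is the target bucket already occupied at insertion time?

3

13 → bucket 3
316 → bucket 6
704 → bucket 4
700 → bucket 0
274 → bucket 4 (collision)
402 → bucket 2
944 → bucket 4 (collision)
564 → bucket 4 (collision)
Final buckets:
0: 700
1: _
2: 402
3: 13
4: 704 -> 274 -> 944 -> 564
5: _
6: 316
7: _
8: _
9: _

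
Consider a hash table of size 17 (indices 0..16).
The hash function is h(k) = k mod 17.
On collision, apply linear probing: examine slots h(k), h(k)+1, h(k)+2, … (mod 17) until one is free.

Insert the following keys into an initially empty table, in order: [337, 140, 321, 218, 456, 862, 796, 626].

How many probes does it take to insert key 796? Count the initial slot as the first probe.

337: h=14 -> slot 14
140: h=4 -> slot 4
321: h=15 -> slot 15
218: h=14, probe 14,15,16 -> slot 16
456: h=14, probe 14,15,16,0 -> slot 0
862: h=12 -> slot 12
796: h=14, probe 14,15,16,0,1 -> slot 1
626: h=14, probe 14,15,16,0,1,2 -> slot 2
Table: [456, 796, 626, -, 140, -, -, -, -, -, -, -, 862, -, 337, 321, 218]

5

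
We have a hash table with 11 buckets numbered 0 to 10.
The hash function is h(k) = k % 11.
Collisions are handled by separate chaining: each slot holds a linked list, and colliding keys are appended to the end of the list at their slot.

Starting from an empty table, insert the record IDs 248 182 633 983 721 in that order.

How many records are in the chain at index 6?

4

248 -> bucket 6
182 -> bucket 6 (collision)
633 -> bucket 6 (collision)
983 -> bucket 4
721 -> bucket 6 (collision)
Final buckets:
0: ∅
1: ∅
2: ∅
3: ∅
4: 983
5: ∅
6: 248 -> 182 -> 633 -> 721
7: ∅
8: ∅
9: ∅
10: ∅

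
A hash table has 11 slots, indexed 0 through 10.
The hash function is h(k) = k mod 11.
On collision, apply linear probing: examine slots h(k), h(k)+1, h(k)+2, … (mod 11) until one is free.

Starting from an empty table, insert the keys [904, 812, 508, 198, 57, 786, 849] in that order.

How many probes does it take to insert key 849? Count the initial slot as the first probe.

904: h=2 => slot 2
812: h=9 => slot 9
508: h=2, probe 2,3 => slot 3
198: h=0 => slot 0
57: h=2, probe 2,3,4 => slot 4
786: h=5 => slot 5
849: h=2, probe 2,3,4,5,6 => slot 6
Table: [198, ∅, 904, 508, 57, 786, 849, ∅, ∅, 812, ∅]

5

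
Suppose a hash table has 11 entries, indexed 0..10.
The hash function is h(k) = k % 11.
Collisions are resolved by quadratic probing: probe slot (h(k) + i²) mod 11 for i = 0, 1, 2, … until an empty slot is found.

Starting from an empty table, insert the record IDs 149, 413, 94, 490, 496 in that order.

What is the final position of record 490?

4

149 hashes to 6; slot 6 is free => place at 6.
413 hashes to 6; 6 taken => place at 7.
94 hashes to 6; 6,7 taken => place at 10.
490 hashes to 6; 6,7,10 taken => place at 4.
496 hashes to 1; slot 1 is free => place at 1.
Table: [_, 496, _, _, 490, _, 149, 413, _, _, 94]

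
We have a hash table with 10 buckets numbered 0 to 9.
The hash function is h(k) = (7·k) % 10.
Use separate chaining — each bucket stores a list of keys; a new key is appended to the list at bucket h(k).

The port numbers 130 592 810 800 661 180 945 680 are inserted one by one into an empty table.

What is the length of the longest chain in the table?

130 -> bucket 0
592 -> bucket 4
810 -> bucket 0 (collision)
800 -> bucket 0 (collision)
661 -> bucket 7
180 -> bucket 0 (collision)
945 -> bucket 5
680 -> bucket 0 (collision)
Final buckets:
0: 130 -> 810 -> 800 -> 180 -> 680
1: ∅
2: ∅
3: ∅
4: 592
5: 945
6: ∅
7: 661
8: ∅
9: ∅

5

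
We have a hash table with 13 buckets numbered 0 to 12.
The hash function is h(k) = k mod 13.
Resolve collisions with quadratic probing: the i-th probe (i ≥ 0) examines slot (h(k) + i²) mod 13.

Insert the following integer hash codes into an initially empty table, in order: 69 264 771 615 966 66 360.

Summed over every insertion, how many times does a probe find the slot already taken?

10

69 hashes to 4; slot 4 is free -> place at 4.
264 hashes to 4; 4 taken -> place at 5.
771 hashes to 4; 4,5 taken -> place at 8.
615 hashes to 4; 4,5,8 taken -> place at 0.
966 hashes to 4; 4,5,8,0 taken -> place at 7.
66 hashes to 1; slot 1 is free -> place at 1.
360 hashes to 9; slot 9 is free -> place at 9.
Table: [615, 66, ∅, ∅, 69, 264, ∅, 966, 771, 360, ∅, ∅, ∅]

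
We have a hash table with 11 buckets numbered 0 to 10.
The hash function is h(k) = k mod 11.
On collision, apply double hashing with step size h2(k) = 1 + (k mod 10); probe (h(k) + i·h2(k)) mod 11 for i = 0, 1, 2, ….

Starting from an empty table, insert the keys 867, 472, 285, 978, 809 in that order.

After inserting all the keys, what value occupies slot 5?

867 hashes to 9; slot 9 is free -> place at 9.
472 hashes to 10; slot 10 is free -> place at 10.
285 hashes to 10, h2=6; 10 taken -> place at 5.
978 hashes to 10, h2=9; 10 taken -> place at 8.
809 hashes to 6; slot 6 is free -> place at 6.
Table: [—, —, —, —, —, 285, 809, —, 978, 867, 472]

285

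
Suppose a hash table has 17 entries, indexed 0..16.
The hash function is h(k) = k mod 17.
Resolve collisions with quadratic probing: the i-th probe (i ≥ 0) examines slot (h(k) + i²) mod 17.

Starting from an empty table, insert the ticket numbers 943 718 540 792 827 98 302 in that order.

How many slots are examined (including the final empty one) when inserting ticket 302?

3

943 hashes to 8; slot 8 is free → place at 8.
718 hashes to 4; slot 4 is free → place at 4.
540 hashes to 13; slot 13 is free → place at 13.
792 hashes to 10; slot 10 is free → place at 10.
827 hashes to 11; slot 11 is free → place at 11.
98 hashes to 13; 13 taken → place at 14.
302 hashes to 13; 13,14 taken → place at 0.
Table: [302, -, -, -, 718, -, -, -, 943, -, 792, 827, -, 540, 98, -, -]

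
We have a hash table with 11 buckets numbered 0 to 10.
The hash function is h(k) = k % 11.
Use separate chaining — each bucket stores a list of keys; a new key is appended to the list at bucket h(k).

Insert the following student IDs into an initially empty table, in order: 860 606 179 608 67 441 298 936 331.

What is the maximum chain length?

6

860 → bucket 2
606 → bucket 1
179 → bucket 3
608 → bucket 3 (collision)
67 → bucket 1 (collision)
441 → bucket 1 (collision)
298 → bucket 1 (collision)
936 → bucket 1 (collision)
331 → bucket 1 (collision)
Final buckets:
0: —
1: 606 -> 67 -> 441 -> 298 -> 936 -> 331
2: 860
3: 179 -> 608
4: —
5: —
6: —
7: —
8: —
9: —
10: —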